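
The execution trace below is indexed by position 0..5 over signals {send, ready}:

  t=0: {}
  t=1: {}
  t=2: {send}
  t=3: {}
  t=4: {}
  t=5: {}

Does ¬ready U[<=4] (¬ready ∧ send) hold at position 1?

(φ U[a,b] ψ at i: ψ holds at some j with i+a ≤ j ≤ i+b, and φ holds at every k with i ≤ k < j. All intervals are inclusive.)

Need some j in [1,5] with (¬ready ∧ send), and ¬ready at every k in [1,j-1].
  j=1: (¬ready ∧ send) false.
  j=2: (¬ready ∧ send) holds; ¬ready holds at every k in [1,1] → satisfied.

Yes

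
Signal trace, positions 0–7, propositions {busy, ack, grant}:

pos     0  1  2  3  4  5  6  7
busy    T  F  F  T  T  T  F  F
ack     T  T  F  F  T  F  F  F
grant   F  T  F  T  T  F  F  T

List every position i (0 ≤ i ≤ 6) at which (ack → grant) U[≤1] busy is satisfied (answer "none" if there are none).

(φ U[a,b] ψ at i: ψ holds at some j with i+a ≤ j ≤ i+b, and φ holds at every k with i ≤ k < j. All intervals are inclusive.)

Evaluate at each i in [0,6]:
  i=0: ✓ (rhs at j=0)
  i=1: ✗ (no rhs in [1,2])
  i=2: ✓ (rhs at j=3; lhs holds on [2,2])
  i=3: ✓ (rhs at j=3)
  i=4: ✓ (rhs at j=4)
  i=5: ✓ (rhs at j=5)
  i=6: ✗ (no rhs in [6,7])

0, 2, 3, 4, 5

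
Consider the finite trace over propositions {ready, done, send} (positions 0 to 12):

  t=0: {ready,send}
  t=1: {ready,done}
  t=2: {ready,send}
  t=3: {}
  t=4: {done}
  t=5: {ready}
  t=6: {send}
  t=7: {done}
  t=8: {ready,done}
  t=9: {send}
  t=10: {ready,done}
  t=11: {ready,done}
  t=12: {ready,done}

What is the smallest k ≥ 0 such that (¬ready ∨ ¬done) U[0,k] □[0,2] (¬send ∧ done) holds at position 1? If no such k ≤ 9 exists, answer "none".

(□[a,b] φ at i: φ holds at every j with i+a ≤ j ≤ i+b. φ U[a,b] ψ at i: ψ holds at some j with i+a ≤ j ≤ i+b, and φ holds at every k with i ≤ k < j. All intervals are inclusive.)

Need earliest j ≥ 1 with □[0,2] (¬send ∧ done), and (¬ready ∨ ¬done) at every k in [1,j-1].
  j=1: rhs fails.
  j=2: rhs fails.
  j=3: rhs fails.
  j=4: rhs fails.
  j=5: rhs fails.
  j=6: rhs fails.
  j=7: rhs fails.
  j=8: rhs fails.
  j=9: rhs fails.
  j=10: rhs holds but lhs fails at k=1.
No witness within the range → none.

none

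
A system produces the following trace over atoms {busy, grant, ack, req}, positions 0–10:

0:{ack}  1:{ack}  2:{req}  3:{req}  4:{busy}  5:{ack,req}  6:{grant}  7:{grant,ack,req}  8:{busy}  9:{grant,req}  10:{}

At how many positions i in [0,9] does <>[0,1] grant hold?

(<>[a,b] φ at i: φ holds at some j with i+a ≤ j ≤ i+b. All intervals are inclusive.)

5

Evaluate at each i in [0,9]:
  i=0: ✗ (none in [0,1])
  i=1: ✗ (none in [1,2])
  i=2: ✗ (none in [2,3])
  i=3: ✗ (none in [3,4])
  i=4: ✗ (none in [4,5])
  i=5: ✓ (witness j=6)
  i=6: ✓ (witness j=6)
  i=7: ✓ (witness j=7)
  i=8: ✓ (witness j=9)
  i=9: ✓ (witness j=9)
Positions where it holds: {5, 6, 7, 8, 9} → 5.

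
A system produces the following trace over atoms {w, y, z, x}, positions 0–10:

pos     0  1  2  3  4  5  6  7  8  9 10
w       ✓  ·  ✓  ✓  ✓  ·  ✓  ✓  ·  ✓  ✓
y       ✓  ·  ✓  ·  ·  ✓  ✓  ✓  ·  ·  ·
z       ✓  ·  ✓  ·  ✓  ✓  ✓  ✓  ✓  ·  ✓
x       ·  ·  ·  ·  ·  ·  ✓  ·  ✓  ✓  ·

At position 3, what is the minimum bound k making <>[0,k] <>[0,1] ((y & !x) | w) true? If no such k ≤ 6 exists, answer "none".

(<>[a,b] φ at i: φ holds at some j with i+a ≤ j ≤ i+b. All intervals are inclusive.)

0

Scan j = 3,4,… for <>[0,1] ((y & !x) | w):
  j=3: holds
First hit at j=3, so smallest k = 3-3 = 0.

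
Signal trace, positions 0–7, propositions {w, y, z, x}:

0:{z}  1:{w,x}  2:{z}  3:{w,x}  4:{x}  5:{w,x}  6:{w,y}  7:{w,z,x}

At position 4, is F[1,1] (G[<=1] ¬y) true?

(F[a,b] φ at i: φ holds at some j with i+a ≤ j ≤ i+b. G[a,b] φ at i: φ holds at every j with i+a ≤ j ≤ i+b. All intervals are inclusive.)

Check G[<=1] ¬y at each j in [5,5]:
  j=5: fails at 6
No position in the window satisfies it → formula fails.

Does not hold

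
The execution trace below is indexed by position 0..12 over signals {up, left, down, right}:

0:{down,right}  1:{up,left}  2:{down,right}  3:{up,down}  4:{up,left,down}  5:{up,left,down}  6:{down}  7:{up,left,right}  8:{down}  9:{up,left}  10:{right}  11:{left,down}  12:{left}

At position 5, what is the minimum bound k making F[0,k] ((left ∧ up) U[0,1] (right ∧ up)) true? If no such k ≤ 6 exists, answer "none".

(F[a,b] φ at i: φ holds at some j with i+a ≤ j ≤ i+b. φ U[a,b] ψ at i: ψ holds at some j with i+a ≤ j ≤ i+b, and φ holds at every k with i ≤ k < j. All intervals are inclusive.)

2

Scan j = 5,6,… for ((left ∧ up) U[0,1] (right ∧ up)):
  j=5: fails
  j=6: fails
  j=7: holds
First hit at j=7, so smallest k = 7-5 = 2.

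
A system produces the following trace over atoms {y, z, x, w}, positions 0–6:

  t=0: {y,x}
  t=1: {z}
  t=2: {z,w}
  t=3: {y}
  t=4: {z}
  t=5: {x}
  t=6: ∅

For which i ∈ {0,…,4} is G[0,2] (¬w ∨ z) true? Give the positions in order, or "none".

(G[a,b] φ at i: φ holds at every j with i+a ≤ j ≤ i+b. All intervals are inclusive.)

Evaluate at each i in [0,4]:
  i=0: ✓ (all of [0,2])
  i=1: ✓ (all of [1,3])
  i=2: ✓ (all of [2,4])
  i=3: ✓ (all of [3,5])
  i=4: ✓ (all of [4,6])

0, 1, 2, 3, 4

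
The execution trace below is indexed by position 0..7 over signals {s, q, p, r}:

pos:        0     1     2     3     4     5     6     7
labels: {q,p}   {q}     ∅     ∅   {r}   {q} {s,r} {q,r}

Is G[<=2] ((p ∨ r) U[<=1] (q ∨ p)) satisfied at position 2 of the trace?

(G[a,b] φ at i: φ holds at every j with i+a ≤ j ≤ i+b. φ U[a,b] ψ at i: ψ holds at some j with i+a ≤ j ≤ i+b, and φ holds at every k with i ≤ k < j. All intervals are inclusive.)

No

Check ((p ∨ r) U[<=1] (q ∨ p)) at every j in [2,4]:
  j=2: fails
  j=3: fails
  j=4: holds
Fails at j=2 → formula fails.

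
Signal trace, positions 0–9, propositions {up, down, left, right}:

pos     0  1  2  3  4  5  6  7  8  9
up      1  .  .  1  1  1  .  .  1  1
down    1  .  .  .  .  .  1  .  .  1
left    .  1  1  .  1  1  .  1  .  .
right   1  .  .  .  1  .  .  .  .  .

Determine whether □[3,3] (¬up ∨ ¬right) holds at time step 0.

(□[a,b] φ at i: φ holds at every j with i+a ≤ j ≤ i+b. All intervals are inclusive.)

Check (¬up ∨ ¬right) at every j in [3,3]:
  j=3: true
All positions satisfy it → formula holds.

True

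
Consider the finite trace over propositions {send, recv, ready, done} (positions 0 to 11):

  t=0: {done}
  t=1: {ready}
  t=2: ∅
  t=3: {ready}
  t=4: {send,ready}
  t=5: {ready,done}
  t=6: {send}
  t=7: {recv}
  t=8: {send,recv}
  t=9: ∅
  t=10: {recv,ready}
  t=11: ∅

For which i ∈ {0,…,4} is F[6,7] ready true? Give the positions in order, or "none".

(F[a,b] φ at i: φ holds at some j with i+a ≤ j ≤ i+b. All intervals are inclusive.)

Evaluate at each i in [0,4]:
  i=0: ✗ (none in [6,7])
  i=1: ✗ (none in [7,8])
  i=2: ✗ (none in [8,9])
  i=3: ✓ (witness j=10)
  i=4: ✓ (witness j=10)

3, 4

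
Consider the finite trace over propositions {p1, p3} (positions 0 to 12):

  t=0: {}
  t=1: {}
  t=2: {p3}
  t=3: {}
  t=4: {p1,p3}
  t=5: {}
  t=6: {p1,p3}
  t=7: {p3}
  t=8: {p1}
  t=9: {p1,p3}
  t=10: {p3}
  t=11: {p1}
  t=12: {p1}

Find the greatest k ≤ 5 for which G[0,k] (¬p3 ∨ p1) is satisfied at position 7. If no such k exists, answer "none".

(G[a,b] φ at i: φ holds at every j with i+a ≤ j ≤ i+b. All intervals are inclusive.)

(¬p3 ∨ p1) must hold from j=7 onward; find where it first fails.
  j=7: fails → no k works.

none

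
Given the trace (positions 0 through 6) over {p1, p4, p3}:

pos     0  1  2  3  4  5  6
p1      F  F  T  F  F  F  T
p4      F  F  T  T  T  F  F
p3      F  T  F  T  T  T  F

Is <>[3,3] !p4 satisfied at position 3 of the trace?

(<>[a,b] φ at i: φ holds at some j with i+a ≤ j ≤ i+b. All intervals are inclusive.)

Check !p4 at each j in [6,6]:
  j=6: true
Found at j=6 → formula holds.

Yes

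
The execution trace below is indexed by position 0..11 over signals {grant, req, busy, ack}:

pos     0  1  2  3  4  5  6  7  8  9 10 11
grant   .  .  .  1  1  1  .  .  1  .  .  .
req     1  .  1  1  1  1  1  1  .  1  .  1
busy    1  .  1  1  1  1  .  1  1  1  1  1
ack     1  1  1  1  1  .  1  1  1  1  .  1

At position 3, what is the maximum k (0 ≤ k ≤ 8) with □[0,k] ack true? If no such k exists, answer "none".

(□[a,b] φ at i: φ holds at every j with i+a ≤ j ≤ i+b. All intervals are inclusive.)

ack must hold from j=3 onward; find where it first fails.
  j=3: holds
  j=4: holds
  j=5: fails
Holds on [3,4], so largest k = 1.

1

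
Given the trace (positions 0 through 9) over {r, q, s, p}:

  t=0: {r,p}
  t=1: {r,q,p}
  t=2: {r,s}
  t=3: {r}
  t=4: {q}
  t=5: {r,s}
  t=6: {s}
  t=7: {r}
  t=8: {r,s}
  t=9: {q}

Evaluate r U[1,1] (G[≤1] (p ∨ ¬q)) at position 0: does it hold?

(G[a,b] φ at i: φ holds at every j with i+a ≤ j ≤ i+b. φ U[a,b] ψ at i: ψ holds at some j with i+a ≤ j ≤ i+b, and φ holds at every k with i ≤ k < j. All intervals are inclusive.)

Need some j in [1,1] with G[≤1] (p ∨ ¬q), and r at every k in [0,j-1].
  j=1: G[≤1] (p ∨ ¬q) holds; r holds at every k in [0,0] → satisfied.

Yes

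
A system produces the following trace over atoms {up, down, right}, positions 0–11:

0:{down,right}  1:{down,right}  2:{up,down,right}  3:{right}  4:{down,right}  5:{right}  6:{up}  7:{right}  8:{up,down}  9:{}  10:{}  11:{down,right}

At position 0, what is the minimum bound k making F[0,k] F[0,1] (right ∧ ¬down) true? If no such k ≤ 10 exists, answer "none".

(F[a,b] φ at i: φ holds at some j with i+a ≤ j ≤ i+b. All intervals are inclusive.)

2

Scan j = 0,1,… for F[0,1] (right ∧ ¬down):
  j=0: fails
  j=1: fails
  j=2: holds
First hit at j=2, so smallest k = 2-0 = 2.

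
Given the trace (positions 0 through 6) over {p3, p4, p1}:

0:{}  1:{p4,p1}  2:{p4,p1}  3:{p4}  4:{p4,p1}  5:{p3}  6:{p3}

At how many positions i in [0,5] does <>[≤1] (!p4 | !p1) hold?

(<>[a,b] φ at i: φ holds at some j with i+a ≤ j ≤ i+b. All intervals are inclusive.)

Evaluate at each i in [0,5]:
  i=0: ✓ (witness j=0)
  i=1: ✗ (none in [1,2])
  i=2: ✓ (witness j=3)
  i=3: ✓ (witness j=3)
  i=4: ✓ (witness j=5)
  i=5: ✓ (witness j=5)
Positions where it holds: {0, 2, 3, 4, 5} → 5.

5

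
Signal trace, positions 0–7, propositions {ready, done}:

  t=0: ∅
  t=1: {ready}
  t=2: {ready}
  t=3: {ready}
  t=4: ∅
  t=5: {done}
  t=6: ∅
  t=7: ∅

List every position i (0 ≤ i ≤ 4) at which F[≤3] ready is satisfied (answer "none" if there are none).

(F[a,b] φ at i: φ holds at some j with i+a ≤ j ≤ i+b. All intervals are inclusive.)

0, 1, 2, 3

Evaluate at each i in [0,4]:
  i=0: ✓ (witness j=1)
  i=1: ✓ (witness j=1)
  i=2: ✓ (witness j=2)
  i=3: ✓ (witness j=3)
  i=4: ✗ (none in [4,7])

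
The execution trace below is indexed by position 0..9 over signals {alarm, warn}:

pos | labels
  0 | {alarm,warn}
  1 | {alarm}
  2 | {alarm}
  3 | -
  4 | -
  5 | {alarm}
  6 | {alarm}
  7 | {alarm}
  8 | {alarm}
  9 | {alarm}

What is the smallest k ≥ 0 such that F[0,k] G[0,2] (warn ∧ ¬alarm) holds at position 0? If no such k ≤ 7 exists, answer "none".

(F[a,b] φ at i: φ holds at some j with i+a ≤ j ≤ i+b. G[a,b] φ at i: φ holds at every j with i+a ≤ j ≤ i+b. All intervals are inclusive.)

none

Scan j = 0,1,… for G[0,2] (warn ∧ ¬alarm):
  j=0: fails
  j=1: fails
  j=2: fails
  j=3: fails
  j=4: fails
  j=5: fails
  j=6: fails
  j=7: fails
No j in [0,7] satisfies it → none.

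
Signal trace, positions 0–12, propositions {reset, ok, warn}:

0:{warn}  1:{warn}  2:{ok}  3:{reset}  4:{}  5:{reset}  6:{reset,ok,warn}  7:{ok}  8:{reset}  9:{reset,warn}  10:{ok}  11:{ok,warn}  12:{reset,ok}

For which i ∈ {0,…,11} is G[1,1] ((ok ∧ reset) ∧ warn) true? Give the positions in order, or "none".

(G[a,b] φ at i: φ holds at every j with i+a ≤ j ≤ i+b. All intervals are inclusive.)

Evaluate at each i in [0,11]:
  i=0: ✗ (fails at j=1)
  i=1: ✗ (fails at j=2)
  i=2: ✗ (fails at j=3)
  i=3: ✗ (fails at j=4)
  i=4: ✗ (fails at j=5)
  i=5: ✓ (all of [6,6])
  i=6: ✗ (fails at j=7)
  i=7: ✗ (fails at j=8)
  i=8: ✗ (fails at j=9)
  i=9: ✗ (fails at j=10)
  i=10: ✗ (fails at j=11)
  i=11: ✗ (fails at j=12)

5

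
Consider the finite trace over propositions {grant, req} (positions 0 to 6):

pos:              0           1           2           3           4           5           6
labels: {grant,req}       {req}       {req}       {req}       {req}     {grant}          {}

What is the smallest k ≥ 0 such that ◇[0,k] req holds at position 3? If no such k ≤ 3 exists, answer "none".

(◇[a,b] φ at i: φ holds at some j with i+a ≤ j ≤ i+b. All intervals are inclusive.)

0

Scan j = 3,4,… for req:
  j=3: holds
First hit at j=3, so smallest k = 3-3 = 0.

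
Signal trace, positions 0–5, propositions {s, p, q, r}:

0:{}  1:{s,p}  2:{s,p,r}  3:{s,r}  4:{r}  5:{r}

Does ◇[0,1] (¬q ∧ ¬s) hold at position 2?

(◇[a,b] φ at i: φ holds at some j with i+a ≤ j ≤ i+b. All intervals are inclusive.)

No

Check (¬q ∧ ¬s) at each j in [2,3]:
  j=2: false
  j=3: false
No position in the window satisfies it → formula fails.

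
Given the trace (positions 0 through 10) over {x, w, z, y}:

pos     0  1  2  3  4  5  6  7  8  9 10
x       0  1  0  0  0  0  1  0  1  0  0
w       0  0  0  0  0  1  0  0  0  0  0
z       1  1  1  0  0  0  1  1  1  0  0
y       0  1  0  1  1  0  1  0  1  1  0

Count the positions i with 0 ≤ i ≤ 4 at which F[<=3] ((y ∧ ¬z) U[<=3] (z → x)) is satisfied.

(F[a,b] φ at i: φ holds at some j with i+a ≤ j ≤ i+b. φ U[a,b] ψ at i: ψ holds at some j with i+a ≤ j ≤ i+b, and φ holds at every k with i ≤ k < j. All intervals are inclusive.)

5

Evaluate at each i in [0,4]:
  i=0: ✓ (witness j=1)
  i=1: ✓ (witness j=1)
  i=2: ✓ (witness j=3)
  i=3: ✓ (witness j=3)
  i=4: ✓ (witness j=4)
Positions where it holds: {0, 1, 2, 3, 4} → 5.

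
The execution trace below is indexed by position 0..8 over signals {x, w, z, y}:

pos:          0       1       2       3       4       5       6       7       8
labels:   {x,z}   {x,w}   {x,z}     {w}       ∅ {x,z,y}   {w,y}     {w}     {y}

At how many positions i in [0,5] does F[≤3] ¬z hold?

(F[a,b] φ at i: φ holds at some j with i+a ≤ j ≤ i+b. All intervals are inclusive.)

Evaluate at each i in [0,5]:
  i=0: ✓ (witness j=1)
  i=1: ✓ (witness j=1)
  i=2: ✓ (witness j=3)
  i=3: ✓ (witness j=3)
  i=4: ✓ (witness j=4)
  i=5: ✓ (witness j=6)
Positions where it holds: {0, 1, 2, 3, 4, 5} → 6.

6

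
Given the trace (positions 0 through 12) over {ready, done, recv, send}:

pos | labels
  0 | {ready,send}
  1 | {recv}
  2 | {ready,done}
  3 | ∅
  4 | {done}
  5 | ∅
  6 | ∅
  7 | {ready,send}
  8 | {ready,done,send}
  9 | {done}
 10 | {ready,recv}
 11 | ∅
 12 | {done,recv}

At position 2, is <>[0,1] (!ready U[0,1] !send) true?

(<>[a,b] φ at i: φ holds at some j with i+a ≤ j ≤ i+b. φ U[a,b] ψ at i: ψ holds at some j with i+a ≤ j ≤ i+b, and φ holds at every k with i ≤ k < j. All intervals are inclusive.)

Check (!ready U[0,1] !send) at each j in [2,3]:
  j=2: holds
  j=3: holds
Found at j=2 → formula holds.

True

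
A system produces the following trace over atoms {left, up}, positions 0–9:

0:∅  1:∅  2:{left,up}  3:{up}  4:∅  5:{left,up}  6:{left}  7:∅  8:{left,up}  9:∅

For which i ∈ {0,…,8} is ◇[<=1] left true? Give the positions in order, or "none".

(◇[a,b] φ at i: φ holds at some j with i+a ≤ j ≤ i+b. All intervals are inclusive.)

Evaluate at each i in [0,8]:
  i=0: ✗ (none in [0,1])
  i=1: ✓ (witness j=2)
  i=2: ✓ (witness j=2)
  i=3: ✗ (none in [3,4])
  i=4: ✓ (witness j=5)
  i=5: ✓ (witness j=5)
  i=6: ✓ (witness j=6)
  i=7: ✓ (witness j=8)
  i=8: ✓ (witness j=8)

1, 2, 4, 5, 6, 7, 8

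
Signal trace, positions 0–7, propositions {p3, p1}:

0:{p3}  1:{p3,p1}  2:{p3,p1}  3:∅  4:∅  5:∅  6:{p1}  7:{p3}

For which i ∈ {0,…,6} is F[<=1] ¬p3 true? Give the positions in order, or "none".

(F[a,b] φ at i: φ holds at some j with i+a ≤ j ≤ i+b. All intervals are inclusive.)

2, 3, 4, 5, 6

Evaluate at each i in [0,6]:
  i=0: ✗ (none in [0,1])
  i=1: ✗ (none in [1,2])
  i=2: ✓ (witness j=3)
  i=3: ✓ (witness j=3)
  i=4: ✓ (witness j=4)
  i=5: ✓ (witness j=5)
  i=6: ✓ (witness j=6)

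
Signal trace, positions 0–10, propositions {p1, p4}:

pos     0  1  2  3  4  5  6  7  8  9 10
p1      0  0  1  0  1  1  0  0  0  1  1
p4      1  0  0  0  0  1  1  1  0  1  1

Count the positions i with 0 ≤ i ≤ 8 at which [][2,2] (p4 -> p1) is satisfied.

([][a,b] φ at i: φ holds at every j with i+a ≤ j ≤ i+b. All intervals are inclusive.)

7

Evaluate at each i in [0,8]:
  i=0: ✓ (all of [2,2])
  i=1: ✓ (all of [3,3])
  i=2: ✓ (all of [4,4])
  i=3: ✓ (all of [5,5])
  i=4: ✗ (fails at j=6)
  i=5: ✗ (fails at j=7)
  i=6: ✓ (all of [8,8])
  i=7: ✓ (all of [9,9])
  i=8: ✓ (all of [10,10])
Positions where it holds: {0, 1, 2, 3, 6, 7, 8} → 7.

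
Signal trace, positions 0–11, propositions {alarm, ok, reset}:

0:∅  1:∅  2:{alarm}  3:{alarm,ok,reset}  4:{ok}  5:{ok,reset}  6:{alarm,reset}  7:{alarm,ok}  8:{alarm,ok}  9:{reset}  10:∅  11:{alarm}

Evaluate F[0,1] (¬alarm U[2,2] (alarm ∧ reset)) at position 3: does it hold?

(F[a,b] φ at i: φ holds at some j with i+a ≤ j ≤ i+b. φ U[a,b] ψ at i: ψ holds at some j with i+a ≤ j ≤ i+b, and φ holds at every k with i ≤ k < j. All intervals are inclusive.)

Check (¬alarm U[2,2] (alarm ∧ reset)) at each j in [3,4]:
  j=3: fails
  j=4: holds
Found at j=4 → formula holds.

Yes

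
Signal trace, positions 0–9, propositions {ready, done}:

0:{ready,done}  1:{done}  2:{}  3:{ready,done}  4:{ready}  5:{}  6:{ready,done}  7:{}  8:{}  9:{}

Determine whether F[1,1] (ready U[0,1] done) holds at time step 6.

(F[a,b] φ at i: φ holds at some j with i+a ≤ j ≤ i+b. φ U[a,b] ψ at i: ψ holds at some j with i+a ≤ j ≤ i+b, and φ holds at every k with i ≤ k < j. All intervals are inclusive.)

Check (ready U[0,1] done) at each j in [7,7]:
  j=7: fails
No position in the window satisfies it → formula fails.

No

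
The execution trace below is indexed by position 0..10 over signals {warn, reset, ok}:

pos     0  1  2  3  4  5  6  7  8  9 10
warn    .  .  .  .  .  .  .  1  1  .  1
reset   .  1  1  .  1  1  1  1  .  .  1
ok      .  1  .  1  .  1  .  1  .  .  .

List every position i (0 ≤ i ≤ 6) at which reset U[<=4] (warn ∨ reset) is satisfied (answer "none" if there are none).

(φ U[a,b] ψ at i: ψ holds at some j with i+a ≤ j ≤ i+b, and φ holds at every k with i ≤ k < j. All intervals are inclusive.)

Evaluate at each i in [0,6]:
  i=0: ✗ (lhs fails at k=0 before rhs at j=1)
  i=1: ✓ (rhs at j=1)
  i=2: ✓ (rhs at j=2)
  i=3: ✗ (lhs fails at k=3 before rhs at j=4)
  i=4: ✓ (rhs at j=4)
  i=5: ✓ (rhs at j=5)
  i=6: ✓ (rhs at j=6)

1, 2, 4, 5, 6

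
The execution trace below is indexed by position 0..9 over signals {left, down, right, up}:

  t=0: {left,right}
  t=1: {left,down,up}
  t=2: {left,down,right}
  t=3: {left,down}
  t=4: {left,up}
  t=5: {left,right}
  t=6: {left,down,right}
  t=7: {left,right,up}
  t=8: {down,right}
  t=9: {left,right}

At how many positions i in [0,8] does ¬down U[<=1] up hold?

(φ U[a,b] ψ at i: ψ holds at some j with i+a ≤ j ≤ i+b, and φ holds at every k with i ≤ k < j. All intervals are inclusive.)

4

Evaluate at each i in [0,8]:
  i=0: ✓ (rhs at j=1; lhs holds on [0,0])
  i=1: ✓ (rhs at j=1)
  i=2: ✗ (no rhs in [2,3])
  i=3: ✗ (lhs fails at k=3 before rhs at j=4)
  i=4: ✓ (rhs at j=4)
  i=5: ✗ (no rhs in [5,6])
  i=6: ✗ (lhs fails at k=6 before rhs at j=7)
  i=7: ✓ (rhs at j=7)
  i=8: ✗ (no rhs in [8,9])
Positions where it holds: {0, 1, 4, 7} → 4.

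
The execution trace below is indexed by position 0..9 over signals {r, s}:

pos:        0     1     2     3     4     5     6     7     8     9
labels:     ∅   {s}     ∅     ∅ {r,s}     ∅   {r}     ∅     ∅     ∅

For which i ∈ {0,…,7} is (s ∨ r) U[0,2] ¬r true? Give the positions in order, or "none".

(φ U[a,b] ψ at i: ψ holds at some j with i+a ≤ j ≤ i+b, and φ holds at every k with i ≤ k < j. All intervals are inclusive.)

Evaluate at each i in [0,7]:
  i=0: ✓ (rhs at j=0)
  i=1: ✓ (rhs at j=1)
  i=2: ✓ (rhs at j=2)
  i=3: ✓ (rhs at j=3)
  i=4: ✓ (rhs at j=5; lhs holds on [4,4])
  i=5: ✓ (rhs at j=5)
  i=6: ✓ (rhs at j=7; lhs holds on [6,6])
  i=7: ✓ (rhs at j=7)

0, 1, 2, 3, 4, 5, 6, 7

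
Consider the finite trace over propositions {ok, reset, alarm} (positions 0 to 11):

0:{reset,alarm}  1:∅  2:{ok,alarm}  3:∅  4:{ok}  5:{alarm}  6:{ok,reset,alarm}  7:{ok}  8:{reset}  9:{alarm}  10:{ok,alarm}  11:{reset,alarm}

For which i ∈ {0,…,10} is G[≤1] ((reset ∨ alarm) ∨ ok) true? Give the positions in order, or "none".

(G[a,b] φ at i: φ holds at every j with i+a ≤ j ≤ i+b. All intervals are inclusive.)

4, 5, 6, 7, 8, 9, 10

Evaluate at each i in [0,10]:
  i=0: ✗ (fails at j=1)
  i=1: ✗ (fails at j=1)
  i=2: ✗ (fails at j=3)
  i=3: ✗ (fails at j=3)
  i=4: ✓ (all of [4,5])
  i=5: ✓ (all of [5,6])
  i=6: ✓ (all of [6,7])
  i=7: ✓ (all of [7,8])
  i=8: ✓ (all of [8,9])
  i=9: ✓ (all of [9,10])
  i=10: ✓ (all of [10,11])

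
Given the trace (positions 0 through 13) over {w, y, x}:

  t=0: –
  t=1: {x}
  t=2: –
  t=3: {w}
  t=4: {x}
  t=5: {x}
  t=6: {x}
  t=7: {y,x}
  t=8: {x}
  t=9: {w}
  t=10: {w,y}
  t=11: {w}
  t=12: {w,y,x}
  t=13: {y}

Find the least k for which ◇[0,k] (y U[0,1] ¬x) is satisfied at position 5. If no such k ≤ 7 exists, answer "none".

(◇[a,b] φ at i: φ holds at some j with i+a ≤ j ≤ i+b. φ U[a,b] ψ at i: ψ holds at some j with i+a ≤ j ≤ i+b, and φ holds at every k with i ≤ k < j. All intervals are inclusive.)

Scan j = 5,6,… for (y U[0,1] ¬x):
  j=5: fails
  j=6: fails
  j=7: fails
  j=8: fails
  j=9: holds
First hit at j=9, so smallest k = 9-5 = 4.

4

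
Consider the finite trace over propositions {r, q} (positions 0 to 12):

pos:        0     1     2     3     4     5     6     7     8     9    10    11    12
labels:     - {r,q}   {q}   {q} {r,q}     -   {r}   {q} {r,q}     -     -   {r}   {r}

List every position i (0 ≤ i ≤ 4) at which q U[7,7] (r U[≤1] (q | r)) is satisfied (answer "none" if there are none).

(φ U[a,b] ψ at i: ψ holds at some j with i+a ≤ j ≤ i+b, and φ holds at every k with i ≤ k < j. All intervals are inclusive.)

none

Evaluate at each i in [0,4]:
  i=0: ✗ (lhs fails at k=0 before rhs at j=7)
  i=1: ✗ (lhs fails at k=5 before rhs at j=8)
  i=2: ✗ (no rhs in [9,9])
  i=3: ✗ (no rhs in [10,10])
  i=4: ✗ (lhs fails at k=5 before rhs at j=11)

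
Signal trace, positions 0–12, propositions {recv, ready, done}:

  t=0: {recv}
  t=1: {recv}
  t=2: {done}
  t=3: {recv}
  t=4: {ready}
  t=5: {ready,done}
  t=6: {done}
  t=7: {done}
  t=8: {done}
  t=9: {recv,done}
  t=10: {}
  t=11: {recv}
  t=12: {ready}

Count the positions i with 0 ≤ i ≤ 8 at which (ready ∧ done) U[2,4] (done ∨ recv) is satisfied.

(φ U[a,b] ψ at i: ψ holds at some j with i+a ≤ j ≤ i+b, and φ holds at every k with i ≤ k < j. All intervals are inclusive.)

Evaluate at each i in [0,8]:
  i=0: ✗ (lhs fails at k=0 before rhs at j=2)
  i=1: ✗ (lhs fails at k=1 before rhs at j=3)
  i=2: ✗ (lhs fails at k=2 before rhs at j=5)
  i=3: ✗ (lhs fails at k=3 before rhs at j=5)
  i=4: ✗ (lhs fails at k=4 before rhs at j=6)
  i=5: ✗ (lhs fails at k=6 before rhs at j=7)
  i=6: ✗ (lhs fails at k=6 before rhs at j=8)
  i=7: ✗ (lhs fails at k=7 before rhs at j=9)
  i=8: ✗ (lhs fails at k=8 before rhs at j=11)
Positions where it holds: {} → 0.

0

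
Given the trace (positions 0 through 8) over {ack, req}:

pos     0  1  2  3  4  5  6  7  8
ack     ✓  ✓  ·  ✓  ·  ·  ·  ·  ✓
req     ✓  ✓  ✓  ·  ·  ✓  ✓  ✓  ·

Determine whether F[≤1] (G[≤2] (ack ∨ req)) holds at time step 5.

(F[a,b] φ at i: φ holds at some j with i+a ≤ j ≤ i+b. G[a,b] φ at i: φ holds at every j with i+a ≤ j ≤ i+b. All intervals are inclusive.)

True

Check G[≤2] (ack ∨ req) at each j in [5,6]:
  j=5: holds on [5,7]
  j=6: holds on [6,8]
Found at j=5 → formula holds.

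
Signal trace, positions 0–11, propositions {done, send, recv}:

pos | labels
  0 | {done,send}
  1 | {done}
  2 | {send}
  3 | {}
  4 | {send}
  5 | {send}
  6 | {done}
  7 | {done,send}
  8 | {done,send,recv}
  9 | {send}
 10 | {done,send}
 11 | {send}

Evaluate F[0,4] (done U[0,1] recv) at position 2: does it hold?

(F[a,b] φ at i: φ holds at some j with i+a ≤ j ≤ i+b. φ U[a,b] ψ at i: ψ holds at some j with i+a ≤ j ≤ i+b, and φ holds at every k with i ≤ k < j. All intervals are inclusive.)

Check (done U[0,1] recv) at each j in [2,6]:
  j=2: fails
  j=3: fails
  j=4: fails
  j=5: fails
  j=6: fails
No position in the window satisfies it → formula fails.

False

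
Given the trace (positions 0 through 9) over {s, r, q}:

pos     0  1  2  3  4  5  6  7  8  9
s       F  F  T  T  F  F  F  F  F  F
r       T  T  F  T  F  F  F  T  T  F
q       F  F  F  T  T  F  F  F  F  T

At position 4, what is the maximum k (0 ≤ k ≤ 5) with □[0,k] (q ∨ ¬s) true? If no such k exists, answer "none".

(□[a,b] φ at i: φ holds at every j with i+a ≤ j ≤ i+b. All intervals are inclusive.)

5

(q ∨ ¬s) must hold from j=4 onward; find where it first fails.
  j=4: holds
  j=5: holds
  j=6: holds
  j=7: holds
  j=8: holds
  j=9: holds
Holds through j=9; largest k = 5.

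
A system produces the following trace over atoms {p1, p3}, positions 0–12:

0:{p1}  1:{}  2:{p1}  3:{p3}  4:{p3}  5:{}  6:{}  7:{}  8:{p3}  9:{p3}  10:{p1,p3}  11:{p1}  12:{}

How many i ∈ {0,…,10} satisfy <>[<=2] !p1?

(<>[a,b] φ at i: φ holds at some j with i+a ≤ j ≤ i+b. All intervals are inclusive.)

11

Evaluate at each i in [0,10]:
  i=0: ✓ (witness j=1)
  i=1: ✓ (witness j=1)
  i=2: ✓ (witness j=3)
  i=3: ✓ (witness j=3)
  i=4: ✓ (witness j=4)
  i=5: ✓ (witness j=5)
  i=6: ✓ (witness j=6)
  i=7: ✓ (witness j=7)
  i=8: ✓ (witness j=8)
  i=9: ✓ (witness j=9)
  i=10: ✓ (witness j=12)
Positions where it holds: {0, 1, 2, 3, 4, 5, 6, 7, 8, 9, 10} → 11.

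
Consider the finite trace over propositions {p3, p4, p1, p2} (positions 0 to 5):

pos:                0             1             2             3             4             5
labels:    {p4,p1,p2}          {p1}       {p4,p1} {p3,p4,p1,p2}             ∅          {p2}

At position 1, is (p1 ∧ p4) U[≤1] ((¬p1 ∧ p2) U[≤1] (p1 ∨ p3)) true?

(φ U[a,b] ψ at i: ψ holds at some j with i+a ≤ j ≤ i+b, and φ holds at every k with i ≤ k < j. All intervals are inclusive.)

Need some j in [1,2] with ((¬p1 ∧ p2) U[≤1] (p1 ∨ p3)), and (p1 ∧ p4) at every k in [1,j-1].
  j=1: ((¬p1 ∧ p2) U[≤1] (p1 ∨ p3)) holds; no prefix to check → satisfied.

Yes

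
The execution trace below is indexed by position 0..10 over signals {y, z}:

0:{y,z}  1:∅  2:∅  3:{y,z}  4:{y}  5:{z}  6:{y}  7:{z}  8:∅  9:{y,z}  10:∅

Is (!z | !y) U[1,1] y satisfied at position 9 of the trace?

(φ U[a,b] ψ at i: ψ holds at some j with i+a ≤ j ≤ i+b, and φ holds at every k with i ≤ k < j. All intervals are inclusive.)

Does not hold

Need some j in [10,10] with y, and (!z | !y) at every k in [9,j-1].
  j=10: y false.
No j in the window works → until fails.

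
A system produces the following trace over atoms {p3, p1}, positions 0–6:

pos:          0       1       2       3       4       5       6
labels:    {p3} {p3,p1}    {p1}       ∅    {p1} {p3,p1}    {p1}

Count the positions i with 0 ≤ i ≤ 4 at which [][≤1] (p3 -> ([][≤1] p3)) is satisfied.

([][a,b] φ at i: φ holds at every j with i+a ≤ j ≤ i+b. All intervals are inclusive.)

Evaluate at each i in [0,4]:
  i=0: ✗ (fails at j=1)
  i=1: ✗ (fails at j=1)
  i=2: ✓ (all of [2,3])
  i=3: ✓ (all of [3,4])
  i=4: ✗ (fails at j=5)
Positions where it holds: {2, 3} → 2.

2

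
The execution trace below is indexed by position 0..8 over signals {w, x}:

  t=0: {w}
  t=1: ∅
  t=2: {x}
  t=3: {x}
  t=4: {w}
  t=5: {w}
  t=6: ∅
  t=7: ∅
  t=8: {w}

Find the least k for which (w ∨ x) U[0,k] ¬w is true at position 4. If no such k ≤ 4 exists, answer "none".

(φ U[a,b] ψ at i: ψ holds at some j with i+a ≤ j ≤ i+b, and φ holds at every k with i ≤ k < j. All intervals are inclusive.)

Need earliest j ≥ 4 with ¬w, and (w ∨ x) at every k in [4,j-1].
  j=4: rhs fails.
  j=5: rhs fails.
  j=6: rhs holds; lhs holds on [4,5]. k = 2.

2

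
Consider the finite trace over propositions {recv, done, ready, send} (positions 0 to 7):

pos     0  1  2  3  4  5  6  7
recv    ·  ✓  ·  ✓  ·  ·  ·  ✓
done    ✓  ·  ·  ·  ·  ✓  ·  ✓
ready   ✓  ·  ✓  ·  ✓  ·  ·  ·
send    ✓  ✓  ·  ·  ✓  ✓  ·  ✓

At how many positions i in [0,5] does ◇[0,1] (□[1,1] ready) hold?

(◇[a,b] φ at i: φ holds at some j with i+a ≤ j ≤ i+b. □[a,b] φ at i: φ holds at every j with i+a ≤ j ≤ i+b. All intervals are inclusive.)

4

Evaluate at each i in [0,5]:
  i=0: ✓ (witness j=1)
  i=1: ✓ (witness j=1)
  i=2: ✓ (witness j=3)
  i=3: ✓ (witness j=3)
  i=4: ✗ (none in [4,5])
  i=5: ✗ (none in [5,6])
Positions where it holds: {0, 1, 2, 3} → 4.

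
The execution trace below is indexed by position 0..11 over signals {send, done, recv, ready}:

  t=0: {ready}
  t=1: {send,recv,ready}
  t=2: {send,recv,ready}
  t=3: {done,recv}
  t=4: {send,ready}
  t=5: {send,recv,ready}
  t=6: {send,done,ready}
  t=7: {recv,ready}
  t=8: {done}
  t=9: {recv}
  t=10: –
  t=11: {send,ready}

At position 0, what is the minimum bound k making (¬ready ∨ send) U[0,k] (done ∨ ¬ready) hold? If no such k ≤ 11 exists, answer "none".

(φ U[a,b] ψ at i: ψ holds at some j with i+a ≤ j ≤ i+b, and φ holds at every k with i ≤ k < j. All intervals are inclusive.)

Need earliest j ≥ 0 with (done ∨ ¬ready), and (¬ready ∨ send) at every k in [0,j-1].
  j=0: rhs fails.
  j=1: rhs fails.
  j=2: rhs fails.
  j=3: rhs holds but lhs fails at k=0.
  j=4: rhs fails.
  j=5: rhs fails.
  j=6: rhs holds but lhs fails at k=0.
  j=7: rhs fails.
  j=8: rhs holds but lhs fails at k=0.
  j=9: rhs holds but lhs fails at k=0.
  j=10: rhs holds but lhs fails at k=0.
  j=11: rhs fails.
No witness within the range → none.

none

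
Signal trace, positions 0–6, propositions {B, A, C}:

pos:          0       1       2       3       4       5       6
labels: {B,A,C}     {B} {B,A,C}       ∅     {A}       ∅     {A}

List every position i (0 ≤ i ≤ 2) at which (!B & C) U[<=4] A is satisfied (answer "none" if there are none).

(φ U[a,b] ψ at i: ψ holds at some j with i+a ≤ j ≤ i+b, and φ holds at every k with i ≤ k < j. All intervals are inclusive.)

0, 2

Evaluate at each i in [0,2]:
  i=0: ✓ (rhs at j=0)
  i=1: ✗ (lhs fails at k=1 before rhs at j=2)
  i=2: ✓ (rhs at j=2)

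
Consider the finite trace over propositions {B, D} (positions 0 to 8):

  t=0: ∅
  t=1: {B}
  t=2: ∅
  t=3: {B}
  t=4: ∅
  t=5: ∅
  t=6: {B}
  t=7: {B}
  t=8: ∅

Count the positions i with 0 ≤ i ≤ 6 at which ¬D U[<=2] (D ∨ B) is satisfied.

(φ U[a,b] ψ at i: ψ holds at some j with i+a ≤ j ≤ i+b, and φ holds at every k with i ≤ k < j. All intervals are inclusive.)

7

Evaluate at each i in [0,6]:
  i=0: ✓ (rhs at j=1; lhs holds on [0,0])
  i=1: ✓ (rhs at j=1)
  i=2: ✓ (rhs at j=3; lhs holds on [2,2])
  i=3: ✓ (rhs at j=3)
  i=4: ✓ (rhs at j=6; lhs holds on [4,5])
  i=5: ✓ (rhs at j=6; lhs holds on [5,5])
  i=6: ✓ (rhs at j=6)
Positions where it holds: {0, 1, 2, 3, 4, 5, 6} → 7.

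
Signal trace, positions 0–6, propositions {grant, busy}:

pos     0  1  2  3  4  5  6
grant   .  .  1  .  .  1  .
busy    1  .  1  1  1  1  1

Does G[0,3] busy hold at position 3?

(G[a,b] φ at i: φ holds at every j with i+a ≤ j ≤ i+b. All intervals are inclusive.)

True

Check busy at every j in [3,6]:
  j=3: true
  j=4: true
  j=5: true
  j=6: true
All positions satisfy it → formula holds.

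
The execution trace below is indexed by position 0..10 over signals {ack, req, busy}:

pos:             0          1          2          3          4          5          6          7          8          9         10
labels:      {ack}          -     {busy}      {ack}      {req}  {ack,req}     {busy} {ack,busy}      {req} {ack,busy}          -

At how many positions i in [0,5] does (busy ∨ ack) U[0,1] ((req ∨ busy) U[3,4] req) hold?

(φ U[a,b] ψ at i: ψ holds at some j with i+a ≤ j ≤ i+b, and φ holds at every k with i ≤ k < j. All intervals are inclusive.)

Evaluate at each i in [0,5]:
  i=0: ✗ (no rhs in [0,1])
  i=1: ✗ (no rhs in [1,2])
  i=2: ✗ (no rhs in [2,3])
  i=3: ✓ (rhs at j=4; lhs holds on [3,3])
  i=4: ✓ (rhs at j=4)
  i=5: ✓ (rhs at j=5)
Positions where it holds: {3, 4, 5} → 3.

3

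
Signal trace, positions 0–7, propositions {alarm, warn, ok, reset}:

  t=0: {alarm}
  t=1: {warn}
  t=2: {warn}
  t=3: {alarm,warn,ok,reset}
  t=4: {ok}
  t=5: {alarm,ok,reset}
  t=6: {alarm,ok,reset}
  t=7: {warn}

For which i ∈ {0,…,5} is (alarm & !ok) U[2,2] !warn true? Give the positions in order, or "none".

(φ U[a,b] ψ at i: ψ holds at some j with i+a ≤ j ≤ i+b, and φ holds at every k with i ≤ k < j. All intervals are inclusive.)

none

Evaluate at each i in [0,5]:
  i=0: ✗ (no rhs in [2,2])
  i=1: ✗ (no rhs in [3,3])
  i=2: ✗ (lhs fails at k=2 before rhs at j=4)
  i=3: ✗ (lhs fails at k=3 before rhs at j=5)
  i=4: ✗ (lhs fails at k=4 before rhs at j=6)
  i=5: ✗ (no rhs in [7,7])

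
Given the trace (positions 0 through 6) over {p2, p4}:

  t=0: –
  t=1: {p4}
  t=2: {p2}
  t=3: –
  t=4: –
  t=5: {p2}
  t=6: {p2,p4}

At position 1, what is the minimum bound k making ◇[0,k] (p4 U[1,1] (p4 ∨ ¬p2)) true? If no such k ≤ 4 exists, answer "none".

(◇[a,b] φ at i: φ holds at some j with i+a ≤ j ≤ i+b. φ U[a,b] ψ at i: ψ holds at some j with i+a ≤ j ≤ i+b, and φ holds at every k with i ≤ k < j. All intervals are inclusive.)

Scan j = 1,2,… for (p4 U[1,1] (p4 ∨ ¬p2)):
  j=1: fails
  j=2: fails
  j=3: fails
  j=4: fails
  j=5: fails
No j in [1,5] satisfies it → none.

none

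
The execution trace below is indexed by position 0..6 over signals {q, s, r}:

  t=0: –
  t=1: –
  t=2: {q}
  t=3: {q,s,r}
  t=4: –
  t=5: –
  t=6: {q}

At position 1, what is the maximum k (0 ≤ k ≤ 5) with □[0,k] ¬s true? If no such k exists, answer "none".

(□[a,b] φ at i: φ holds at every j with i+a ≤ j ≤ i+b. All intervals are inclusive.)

1

¬s must hold from j=1 onward; find where it first fails.
  j=1: holds
  j=2: holds
  j=3: fails
Holds on [1,2], so largest k = 1.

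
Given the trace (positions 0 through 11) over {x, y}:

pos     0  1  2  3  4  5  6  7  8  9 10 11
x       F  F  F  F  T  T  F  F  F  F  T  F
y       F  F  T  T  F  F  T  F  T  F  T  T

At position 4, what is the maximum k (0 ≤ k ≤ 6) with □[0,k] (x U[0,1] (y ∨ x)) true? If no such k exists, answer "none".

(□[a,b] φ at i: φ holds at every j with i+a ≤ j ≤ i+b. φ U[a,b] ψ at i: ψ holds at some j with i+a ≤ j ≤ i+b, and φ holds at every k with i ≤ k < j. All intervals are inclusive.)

2

(x U[0,1] (y ∨ x)) must hold from j=4 onward; find where it first fails.
  j=4: holds
  j=5: holds
  j=6: holds
  j=7: fails
Holds on [4,6], so largest k = 2.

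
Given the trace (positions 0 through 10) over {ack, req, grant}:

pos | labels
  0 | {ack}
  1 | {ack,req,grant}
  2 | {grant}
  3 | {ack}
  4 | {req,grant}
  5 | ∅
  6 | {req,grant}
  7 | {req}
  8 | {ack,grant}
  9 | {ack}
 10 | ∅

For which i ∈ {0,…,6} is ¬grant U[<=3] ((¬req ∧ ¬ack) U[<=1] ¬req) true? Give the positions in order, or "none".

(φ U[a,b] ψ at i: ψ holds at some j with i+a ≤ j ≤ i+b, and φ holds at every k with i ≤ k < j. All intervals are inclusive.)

0, 2, 3, 5

Evaluate at each i in [0,6]:
  i=0: ✓ (rhs at j=0)
  i=1: ✗ (lhs fails at k=1 before rhs at j=2)
  i=2: ✓ (rhs at j=2)
  i=3: ✓ (rhs at j=3)
  i=4: ✗ (lhs fails at k=4 before rhs at j=5)
  i=5: ✓ (rhs at j=5)
  i=6: ✗ (lhs fails at k=6 before rhs at j=8)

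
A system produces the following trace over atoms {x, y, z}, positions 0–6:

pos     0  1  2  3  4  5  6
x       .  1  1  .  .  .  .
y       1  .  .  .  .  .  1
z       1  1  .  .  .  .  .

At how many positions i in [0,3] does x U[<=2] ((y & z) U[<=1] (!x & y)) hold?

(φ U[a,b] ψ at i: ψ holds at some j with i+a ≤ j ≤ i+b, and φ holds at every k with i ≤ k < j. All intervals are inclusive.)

1

Evaluate at each i in [0,3]:
  i=0: ✓ (rhs at j=0)
  i=1: ✗ (no rhs in [1,3])
  i=2: ✗ (no rhs in [2,4])
  i=3: ✗ (no rhs in [3,5])
Positions where it holds: {0} → 1.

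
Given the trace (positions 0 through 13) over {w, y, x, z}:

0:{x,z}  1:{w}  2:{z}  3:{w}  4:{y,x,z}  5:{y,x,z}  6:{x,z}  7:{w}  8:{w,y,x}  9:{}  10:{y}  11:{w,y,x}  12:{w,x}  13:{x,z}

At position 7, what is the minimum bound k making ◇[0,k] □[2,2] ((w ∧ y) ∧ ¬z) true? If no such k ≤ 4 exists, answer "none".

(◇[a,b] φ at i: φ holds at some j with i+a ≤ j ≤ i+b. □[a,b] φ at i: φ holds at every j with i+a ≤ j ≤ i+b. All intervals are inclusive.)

Scan j = 7,8,… for □[2,2] ((w ∧ y) ∧ ¬z):
  j=7: fails
  j=8: fails
  j=9: holds
First hit at j=9, so smallest k = 9-7 = 2.

2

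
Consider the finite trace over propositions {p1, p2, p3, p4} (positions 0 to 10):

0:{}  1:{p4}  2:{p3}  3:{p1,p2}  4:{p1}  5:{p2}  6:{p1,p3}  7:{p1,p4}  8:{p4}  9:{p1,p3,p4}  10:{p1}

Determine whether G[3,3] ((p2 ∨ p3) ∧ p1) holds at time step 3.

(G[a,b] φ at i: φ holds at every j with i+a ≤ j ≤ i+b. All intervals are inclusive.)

Check ((p2 ∨ p3) ∧ p1) at every j in [6,6]:
  j=6: true
All positions satisfy it → formula holds.

Yes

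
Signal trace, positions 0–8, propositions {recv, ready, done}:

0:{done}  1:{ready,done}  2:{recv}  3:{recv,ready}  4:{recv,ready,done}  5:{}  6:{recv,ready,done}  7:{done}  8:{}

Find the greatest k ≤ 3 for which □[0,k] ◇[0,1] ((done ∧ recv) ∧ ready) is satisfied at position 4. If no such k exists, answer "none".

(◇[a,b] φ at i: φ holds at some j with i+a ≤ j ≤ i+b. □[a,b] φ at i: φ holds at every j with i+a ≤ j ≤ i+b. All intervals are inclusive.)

2

◇[0,1] ((done ∧ recv) ∧ ready) must hold from j=4 onward; find where it first fails.
  j=4: holds
  j=5: holds
  j=6: holds
  j=7: fails
Holds on [4,6], so largest k = 2.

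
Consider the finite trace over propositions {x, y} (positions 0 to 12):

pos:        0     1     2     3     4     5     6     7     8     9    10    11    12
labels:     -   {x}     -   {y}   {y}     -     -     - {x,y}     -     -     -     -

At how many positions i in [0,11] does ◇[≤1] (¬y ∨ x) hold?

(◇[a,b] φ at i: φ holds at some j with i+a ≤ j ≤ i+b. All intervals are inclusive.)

Evaluate at each i in [0,11]:
  i=0: ✓ (witness j=0)
  i=1: ✓ (witness j=1)
  i=2: ✓ (witness j=2)
  i=3: ✗ (none in [3,4])
  i=4: ✓ (witness j=5)
  i=5: ✓ (witness j=5)
  i=6: ✓ (witness j=6)
  i=7: ✓ (witness j=7)
  i=8: ✓ (witness j=8)
  i=9: ✓ (witness j=9)
  i=10: ✓ (witness j=10)
  i=11: ✓ (witness j=11)
Positions where it holds: {0, 1, 2, 4, 5, 6, 7, 8, 9, 10, 11} → 11.

11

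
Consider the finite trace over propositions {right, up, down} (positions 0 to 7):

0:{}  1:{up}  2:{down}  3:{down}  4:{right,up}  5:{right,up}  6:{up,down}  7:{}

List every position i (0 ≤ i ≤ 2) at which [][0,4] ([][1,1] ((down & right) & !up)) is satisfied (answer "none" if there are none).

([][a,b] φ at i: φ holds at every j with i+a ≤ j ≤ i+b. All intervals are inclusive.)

Evaluate at each i in [0,2]:
  i=0: ✗ (fails at j=0)
  i=1: ✗ (fails at j=1)
  i=2: ✗ (fails at j=2)

none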